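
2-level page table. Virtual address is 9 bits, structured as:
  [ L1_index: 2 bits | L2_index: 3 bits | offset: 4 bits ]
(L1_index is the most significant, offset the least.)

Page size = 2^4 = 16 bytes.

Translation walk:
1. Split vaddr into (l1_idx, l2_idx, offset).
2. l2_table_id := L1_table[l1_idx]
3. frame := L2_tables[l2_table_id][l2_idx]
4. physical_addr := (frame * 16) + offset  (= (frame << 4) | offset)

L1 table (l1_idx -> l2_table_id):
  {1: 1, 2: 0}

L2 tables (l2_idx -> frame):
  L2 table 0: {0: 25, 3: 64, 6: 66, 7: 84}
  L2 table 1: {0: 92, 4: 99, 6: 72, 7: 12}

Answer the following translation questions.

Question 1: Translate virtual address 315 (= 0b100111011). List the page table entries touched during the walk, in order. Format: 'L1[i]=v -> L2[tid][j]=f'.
Answer: L1[2]=0 -> L2[0][3]=64

Derivation:
vaddr = 315 = 0b100111011
Split: l1_idx=2, l2_idx=3, offset=11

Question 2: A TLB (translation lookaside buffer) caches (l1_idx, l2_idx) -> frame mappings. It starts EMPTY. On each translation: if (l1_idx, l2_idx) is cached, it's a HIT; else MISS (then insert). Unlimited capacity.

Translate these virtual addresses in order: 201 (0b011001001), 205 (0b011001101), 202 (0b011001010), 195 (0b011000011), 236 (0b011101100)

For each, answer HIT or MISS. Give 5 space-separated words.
Answer: MISS HIT HIT HIT MISS

Derivation:
vaddr=201: (1,4) not in TLB -> MISS, insert
vaddr=205: (1,4) in TLB -> HIT
vaddr=202: (1,4) in TLB -> HIT
vaddr=195: (1,4) in TLB -> HIT
vaddr=236: (1,6) not in TLB -> MISS, insert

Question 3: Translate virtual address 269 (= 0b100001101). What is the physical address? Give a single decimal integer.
vaddr = 269 = 0b100001101
Split: l1_idx=2, l2_idx=0, offset=13
L1[2] = 0
L2[0][0] = 25
paddr = 25 * 16 + 13 = 413

Answer: 413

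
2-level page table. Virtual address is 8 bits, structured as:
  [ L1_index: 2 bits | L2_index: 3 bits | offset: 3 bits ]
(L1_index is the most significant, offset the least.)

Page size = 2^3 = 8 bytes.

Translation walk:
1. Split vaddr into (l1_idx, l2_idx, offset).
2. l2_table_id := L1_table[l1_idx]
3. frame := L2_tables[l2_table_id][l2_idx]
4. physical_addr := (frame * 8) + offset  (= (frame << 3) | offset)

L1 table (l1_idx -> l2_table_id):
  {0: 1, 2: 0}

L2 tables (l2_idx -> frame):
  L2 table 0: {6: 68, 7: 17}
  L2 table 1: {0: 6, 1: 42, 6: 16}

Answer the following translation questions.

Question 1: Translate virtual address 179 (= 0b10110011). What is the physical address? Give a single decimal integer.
vaddr = 179 = 0b10110011
Split: l1_idx=2, l2_idx=6, offset=3
L1[2] = 0
L2[0][6] = 68
paddr = 68 * 8 + 3 = 547

Answer: 547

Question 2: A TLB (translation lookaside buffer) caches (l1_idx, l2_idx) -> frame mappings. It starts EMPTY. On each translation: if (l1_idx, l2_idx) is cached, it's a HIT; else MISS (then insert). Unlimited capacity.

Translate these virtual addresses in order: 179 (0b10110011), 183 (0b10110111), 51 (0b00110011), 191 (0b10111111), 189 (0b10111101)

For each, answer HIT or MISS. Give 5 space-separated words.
Answer: MISS HIT MISS MISS HIT

Derivation:
vaddr=179: (2,6) not in TLB -> MISS, insert
vaddr=183: (2,6) in TLB -> HIT
vaddr=51: (0,6) not in TLB -> MISS, insert
vaddr=191: (2,7) not in TLB -> MISS, insert
vaddr=189: (2,7) in TLB -> HIT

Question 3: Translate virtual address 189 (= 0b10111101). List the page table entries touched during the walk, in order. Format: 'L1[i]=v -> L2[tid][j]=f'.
vaddr = 189 = 0b10111101
Split: l1_idx=2, l2_idx=7, offset=5

Answer: L1[2]=0 -> L2[0][7]=17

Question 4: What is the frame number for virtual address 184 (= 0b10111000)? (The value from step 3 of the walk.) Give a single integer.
Answer: 17

Derivation:
vaddr = 184: l1_idx=2, l2_idx=7
L1[2] = 0; L2[0][7] = 17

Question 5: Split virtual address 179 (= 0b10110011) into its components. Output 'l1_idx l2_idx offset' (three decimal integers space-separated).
vaddr = 179 = 0b10110011
  top 2 bits -> l1_idx = 2
  next 3 bits -> l2_idx = 6
  bottom 3 bits -> offset = 3

Answer: 2 6 3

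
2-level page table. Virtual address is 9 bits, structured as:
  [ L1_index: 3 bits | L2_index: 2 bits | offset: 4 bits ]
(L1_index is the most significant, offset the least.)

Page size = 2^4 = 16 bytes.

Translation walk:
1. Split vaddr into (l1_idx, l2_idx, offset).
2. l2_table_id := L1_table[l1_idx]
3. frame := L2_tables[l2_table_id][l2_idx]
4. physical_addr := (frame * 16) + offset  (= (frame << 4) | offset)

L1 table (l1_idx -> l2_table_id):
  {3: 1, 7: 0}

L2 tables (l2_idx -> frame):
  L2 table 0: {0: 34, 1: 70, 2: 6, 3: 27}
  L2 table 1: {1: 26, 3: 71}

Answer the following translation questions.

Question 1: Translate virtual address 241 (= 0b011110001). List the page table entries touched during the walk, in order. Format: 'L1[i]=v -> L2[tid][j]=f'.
vaddr = 241 = 0b011110001
Split: l1_idx=3, l2_idx=3, offset=1

Answer: L1[3]=1 -> L2[1][3]=71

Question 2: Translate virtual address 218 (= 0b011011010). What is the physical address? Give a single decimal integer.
Answer: 426

Derivation:
vaddr = 218 = 0b011011010
Split: l1_idx=3, l2_idx=1, offset=10
L1[3] = 1
L2[1][1] = 26
paddr = 26 * 16 + 10 = 426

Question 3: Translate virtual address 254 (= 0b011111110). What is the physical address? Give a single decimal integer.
vaddr = 254 = 0b011111110
Split: l1_idx=3, l2_idx=3, offset=14
L1[3] = 1
L2[1][3] = 71
paddr = 71 * 16 + 14 = 1150

Answer: 1150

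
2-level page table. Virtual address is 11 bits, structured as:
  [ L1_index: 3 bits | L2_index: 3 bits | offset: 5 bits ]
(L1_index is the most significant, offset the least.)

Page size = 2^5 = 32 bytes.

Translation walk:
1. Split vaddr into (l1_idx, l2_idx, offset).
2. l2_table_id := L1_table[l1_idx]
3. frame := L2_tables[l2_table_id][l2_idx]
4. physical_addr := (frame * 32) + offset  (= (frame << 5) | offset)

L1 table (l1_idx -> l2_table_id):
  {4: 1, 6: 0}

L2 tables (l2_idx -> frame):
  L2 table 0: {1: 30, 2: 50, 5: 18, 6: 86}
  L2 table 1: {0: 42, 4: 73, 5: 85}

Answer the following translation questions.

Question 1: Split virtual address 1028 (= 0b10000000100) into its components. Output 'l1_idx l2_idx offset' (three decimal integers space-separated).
vaddr = 1028 = 0b10000000100
  top 3 bits -> l1_idx = 4
  next 3 bits -> l2_idx = 0
  bottom 5 bits -> offset = 4

Answer: 4 0 4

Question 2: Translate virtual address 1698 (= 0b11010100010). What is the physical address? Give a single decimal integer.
vaddr = 1698 = 0b11010100010
Split: l1_idx=6, l2_idx=5, offset=2
L1[6] = 0
L2[0][5] = 18
paddr = 18 * 32 + 2 = 578

Answer: 578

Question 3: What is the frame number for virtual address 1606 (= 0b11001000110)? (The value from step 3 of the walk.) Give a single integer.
vaddr = 1606: l1_idx=6, l2_idx=2
L1[6] = 0; L2[0][2] = 50

Answer: 50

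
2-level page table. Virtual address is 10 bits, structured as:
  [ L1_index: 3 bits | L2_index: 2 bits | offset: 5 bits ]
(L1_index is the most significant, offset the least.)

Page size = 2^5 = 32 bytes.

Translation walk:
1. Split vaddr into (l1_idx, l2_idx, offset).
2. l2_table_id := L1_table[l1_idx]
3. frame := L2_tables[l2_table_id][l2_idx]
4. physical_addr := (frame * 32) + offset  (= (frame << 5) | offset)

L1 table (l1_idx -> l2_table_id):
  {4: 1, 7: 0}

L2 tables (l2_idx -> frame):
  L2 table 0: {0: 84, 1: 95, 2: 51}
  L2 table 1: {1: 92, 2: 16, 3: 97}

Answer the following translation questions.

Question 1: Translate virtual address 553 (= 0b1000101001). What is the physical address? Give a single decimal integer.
vaddr = 553 = 0b1000101001
Split: l1_idx=4, l2_idx=1, offset=9
L1[4] = 1
L2[1][1] = 92
paddr = 92 * 32 + 9 = 2953

Answer: 2953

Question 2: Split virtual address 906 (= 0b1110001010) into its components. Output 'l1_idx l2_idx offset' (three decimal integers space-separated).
Answer: 7 0 10

Derivation:
vaddr = 906 = 0b1110001010
  top 3 bits -> l1_idx = 7
  next 2 bits -> l2_idx = 0
  bottom 5 bits -> offset = 10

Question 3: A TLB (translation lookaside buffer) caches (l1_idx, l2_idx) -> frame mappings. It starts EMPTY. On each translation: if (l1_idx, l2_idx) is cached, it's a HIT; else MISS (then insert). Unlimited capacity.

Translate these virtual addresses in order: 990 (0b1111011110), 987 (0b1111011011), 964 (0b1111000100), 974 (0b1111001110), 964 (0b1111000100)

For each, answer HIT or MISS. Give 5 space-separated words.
Answer: MISS HIT HIT HIT HIT

Derivation:
vaddr=990: (7,2) not in TLB -> MISS, insert
vaddr=987: (7,2) in TLB -> HIT
vaddr=964: (7,2) in TLB -> HIT
vaddr=974: (7,2) in TLB -> HIT
vaddr=964: (7,2) in TLB -> HIT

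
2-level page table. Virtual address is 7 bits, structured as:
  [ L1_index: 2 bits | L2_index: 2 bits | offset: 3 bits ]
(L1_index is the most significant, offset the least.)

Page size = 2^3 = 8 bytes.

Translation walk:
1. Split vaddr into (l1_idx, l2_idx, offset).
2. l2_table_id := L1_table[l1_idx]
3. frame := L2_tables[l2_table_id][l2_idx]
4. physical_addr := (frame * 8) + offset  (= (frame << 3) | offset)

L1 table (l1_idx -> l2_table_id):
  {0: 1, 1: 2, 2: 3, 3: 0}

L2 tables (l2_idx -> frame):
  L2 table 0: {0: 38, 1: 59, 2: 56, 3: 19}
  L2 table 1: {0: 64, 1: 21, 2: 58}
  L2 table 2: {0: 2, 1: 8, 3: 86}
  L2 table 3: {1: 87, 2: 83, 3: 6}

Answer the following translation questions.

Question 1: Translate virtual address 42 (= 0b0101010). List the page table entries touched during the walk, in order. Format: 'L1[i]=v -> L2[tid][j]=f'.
vaddr = 42 = 0b0101010
Split: l1_idx=1, l2_idx=1, offset=2

Answer: L1[1]=2 -> L2[2][1]=8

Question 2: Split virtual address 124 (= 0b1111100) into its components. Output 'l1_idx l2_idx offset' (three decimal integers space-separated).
vaddr = 124 = 0b1111100
  top 2 bits -> l1_idx = 3
  next 2 bits -> l2_idx = 3
  bottom 3 bits -> offset = 4

Answer: 3 3 4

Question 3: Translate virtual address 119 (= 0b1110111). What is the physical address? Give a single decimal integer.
vaddr = 119 = 0b1110111
Split: l1_idx=3, l2_idx=2, offset=7
L1[3] = 0
L2[0][2] = 56
paddr = 56 * 8 + 7 = 455

Answer: 455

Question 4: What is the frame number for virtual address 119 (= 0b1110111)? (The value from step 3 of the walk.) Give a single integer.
vaddr = 119: l1_idx=3, l2_idx=2
L1[3] = 0; L2[0][2] = 56

Answer: 56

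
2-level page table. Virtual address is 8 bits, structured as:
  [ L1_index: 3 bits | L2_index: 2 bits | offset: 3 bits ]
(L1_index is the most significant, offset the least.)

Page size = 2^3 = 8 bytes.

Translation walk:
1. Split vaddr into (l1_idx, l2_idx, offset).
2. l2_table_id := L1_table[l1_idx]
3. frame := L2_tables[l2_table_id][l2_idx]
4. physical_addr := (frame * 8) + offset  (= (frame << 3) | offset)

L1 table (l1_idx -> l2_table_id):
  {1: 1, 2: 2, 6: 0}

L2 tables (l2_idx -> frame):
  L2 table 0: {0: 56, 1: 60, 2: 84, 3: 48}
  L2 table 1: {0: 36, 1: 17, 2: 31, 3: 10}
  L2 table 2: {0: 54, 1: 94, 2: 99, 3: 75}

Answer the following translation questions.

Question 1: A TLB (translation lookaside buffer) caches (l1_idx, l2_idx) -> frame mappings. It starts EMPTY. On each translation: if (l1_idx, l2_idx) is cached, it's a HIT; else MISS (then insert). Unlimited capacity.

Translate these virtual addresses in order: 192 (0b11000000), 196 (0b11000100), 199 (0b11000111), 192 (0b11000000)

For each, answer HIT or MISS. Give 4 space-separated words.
vaddr=192: (6,0) not in TLB -> MISS, insert
vaddr=196: (6,0) in TLB -> HIT
vaddr=199: (6,0) in TLB -> HIT
vaddr=192: (6,0) in TLB -> HIT

Answer: MISS HIT HIT HIT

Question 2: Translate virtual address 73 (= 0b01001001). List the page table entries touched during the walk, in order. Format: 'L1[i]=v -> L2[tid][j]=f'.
vaddr = 73 = 0b01001001
Split: l1_idx=2, l2_idx=1, offset=1

Answer: L1[2]=2 -> L2[2][1]=94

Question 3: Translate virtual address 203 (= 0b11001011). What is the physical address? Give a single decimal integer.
vaddr = 203 = 0b11001011
Split: l1_idx=6, l2_idx=1, offset=3
L1[6] = 0
L2[0][1] = 60
paddr = 60 * 8 + 3 = 483

Answer: 483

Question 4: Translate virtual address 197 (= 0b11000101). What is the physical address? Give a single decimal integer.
Answer: 453

Derivation:
vaddr = 197 = 0b11000101
Split: l1_idx=6, l2_idx=0, offset=5
L1[6] = 0
L2[0][0] = 56
paddr = 56 * 8 + 5 = 453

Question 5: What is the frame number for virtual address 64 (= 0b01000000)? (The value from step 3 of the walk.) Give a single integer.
Answer: 54

Derivation:
vaddr = 64: l1_idx=2, l2_idx=0
L1[2] = 2; L2[2][0] = 54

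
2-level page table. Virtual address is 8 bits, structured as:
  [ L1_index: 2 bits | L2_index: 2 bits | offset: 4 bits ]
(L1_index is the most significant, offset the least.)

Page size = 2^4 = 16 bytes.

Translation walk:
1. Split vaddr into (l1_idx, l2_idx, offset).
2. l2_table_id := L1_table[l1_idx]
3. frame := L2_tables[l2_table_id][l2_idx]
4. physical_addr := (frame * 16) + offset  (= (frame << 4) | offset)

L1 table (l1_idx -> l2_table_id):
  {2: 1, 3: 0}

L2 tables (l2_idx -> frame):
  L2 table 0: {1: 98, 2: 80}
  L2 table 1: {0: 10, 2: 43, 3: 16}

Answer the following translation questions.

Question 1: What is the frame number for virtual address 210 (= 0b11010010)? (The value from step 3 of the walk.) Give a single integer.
Answer: 98

Derivation:
vaddr = 210: l1_idx=3, l2_idx=1
L1[3] = 0; L2[0][1] = 98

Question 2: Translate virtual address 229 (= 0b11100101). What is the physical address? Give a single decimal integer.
Answer: 1285

Derivation:
vaddr = 229 = 0b11100101
Split: l1_idx=3, l2_idx=2, offset=5
L1[3] = 0
L2[0][2] = 80
paddr = 80 * 16 + 5 = 1285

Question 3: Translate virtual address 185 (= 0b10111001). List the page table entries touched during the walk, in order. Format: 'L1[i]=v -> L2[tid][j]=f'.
Answer: L1[2]=1 -> L2[1][3]=16

Derivation:
vaddr = 185 = 0b10111001
Split: l1_idx=2, l2_idx=3, offset=9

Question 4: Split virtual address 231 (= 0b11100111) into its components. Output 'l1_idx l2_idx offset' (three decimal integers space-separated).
vaddr = 231 = 0b11100111
  top 2 bits -> l1_idx = 3
  next 2 bits -> l2_idx = 2
  bottom 4 bits -> offset = 7

Answer: 3 2 7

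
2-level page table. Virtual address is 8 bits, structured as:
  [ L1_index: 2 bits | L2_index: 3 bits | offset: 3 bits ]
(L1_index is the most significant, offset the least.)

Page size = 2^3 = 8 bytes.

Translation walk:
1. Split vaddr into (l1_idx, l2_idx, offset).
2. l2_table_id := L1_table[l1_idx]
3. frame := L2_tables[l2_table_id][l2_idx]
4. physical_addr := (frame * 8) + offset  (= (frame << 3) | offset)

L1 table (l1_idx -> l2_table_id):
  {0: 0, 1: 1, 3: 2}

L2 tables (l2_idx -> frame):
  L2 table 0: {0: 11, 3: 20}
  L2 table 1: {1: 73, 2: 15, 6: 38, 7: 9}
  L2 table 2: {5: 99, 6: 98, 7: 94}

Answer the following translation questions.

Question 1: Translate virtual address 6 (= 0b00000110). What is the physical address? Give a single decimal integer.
vaddr = 6 = 0b00000110
Split: l1_idx=0, l2_idx=0, offset=6
L1[0] = 0
L2[0][0] = 11
paddr = 11 * 8 + 6 = 94

Answer: 94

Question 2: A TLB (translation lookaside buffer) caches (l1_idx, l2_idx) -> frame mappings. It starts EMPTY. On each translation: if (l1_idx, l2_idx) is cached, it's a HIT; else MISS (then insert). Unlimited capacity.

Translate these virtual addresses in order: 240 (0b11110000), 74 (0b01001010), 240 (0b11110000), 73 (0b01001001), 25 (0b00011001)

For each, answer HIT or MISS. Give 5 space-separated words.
Answer: MISS MISS HIT HIT MISS

Derivation:
vaddr=240: (3,6) not in TLB -> MISS, insert
vaddr=74: (1,1) not in TLB -> MISS, insert
vaddr=240: (3,6) in TLB -> HIT
vaddr=73: (1,1) in TLB -> HIT
vaddr=25: (0,3) not in TLB -> MISS, insert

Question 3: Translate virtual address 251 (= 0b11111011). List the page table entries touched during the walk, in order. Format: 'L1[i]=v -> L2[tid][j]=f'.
vaddr = 251 = 0b11111011
Split: l1_idx=3, l2_idx=7, offset=3

Answer: L1[3]=2 -> L2[2][7]=94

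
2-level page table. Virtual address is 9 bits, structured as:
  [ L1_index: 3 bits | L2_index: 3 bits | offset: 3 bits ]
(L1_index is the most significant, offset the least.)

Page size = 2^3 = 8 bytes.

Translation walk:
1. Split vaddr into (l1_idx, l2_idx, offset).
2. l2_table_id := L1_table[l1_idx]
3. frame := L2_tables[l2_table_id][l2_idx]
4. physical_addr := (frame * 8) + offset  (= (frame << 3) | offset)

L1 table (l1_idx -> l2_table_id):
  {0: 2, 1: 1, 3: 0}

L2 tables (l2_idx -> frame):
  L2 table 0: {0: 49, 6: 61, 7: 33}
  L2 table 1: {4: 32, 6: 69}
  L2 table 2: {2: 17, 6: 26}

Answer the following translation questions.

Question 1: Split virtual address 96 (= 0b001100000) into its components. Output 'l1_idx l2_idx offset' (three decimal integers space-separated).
Answer: 1 4 0

Derivation:
vaddr = 96 = 0b001100000
  top 3 bits -> l1_idx = 1
  next 3 bits -> l2_idx = 4
  bottom 3 bits -> offset = 0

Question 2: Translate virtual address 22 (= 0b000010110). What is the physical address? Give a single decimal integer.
Answer: 142

Derivation:
vaddr = 22 = 0b000010110
Split: l1_idx=0, l2_idx=2, offset=6
L1[0] = 2
L2[2][2] = 17
paddr = 17 * 8 + 6 = 142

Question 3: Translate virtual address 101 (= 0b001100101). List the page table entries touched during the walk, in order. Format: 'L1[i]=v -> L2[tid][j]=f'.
vaddr = 101 = 0b001100101
Split: l1_idx=1, l2_idx=4, offset=5

Answer: L1[1]=1 -> L2[1][4]=32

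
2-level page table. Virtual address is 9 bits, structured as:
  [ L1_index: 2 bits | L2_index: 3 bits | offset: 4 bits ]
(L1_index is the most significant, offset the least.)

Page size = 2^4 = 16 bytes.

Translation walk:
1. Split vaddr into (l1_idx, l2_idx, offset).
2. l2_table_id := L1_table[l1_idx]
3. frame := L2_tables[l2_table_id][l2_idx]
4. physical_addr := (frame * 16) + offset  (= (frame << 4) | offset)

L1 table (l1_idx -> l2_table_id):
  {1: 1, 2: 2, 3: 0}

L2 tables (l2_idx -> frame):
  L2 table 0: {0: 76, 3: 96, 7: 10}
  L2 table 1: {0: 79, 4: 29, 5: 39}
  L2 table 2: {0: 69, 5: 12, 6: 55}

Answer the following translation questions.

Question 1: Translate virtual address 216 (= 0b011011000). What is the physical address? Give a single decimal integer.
Answer: 632

Derivation:
vaddr = 216 = 0b011011000
Split: l1_idx=1, l2_idx=5, offset=8
L1[1] = 1
L2[1][5] = 39
paddr = 39 * 16 + 8 = 632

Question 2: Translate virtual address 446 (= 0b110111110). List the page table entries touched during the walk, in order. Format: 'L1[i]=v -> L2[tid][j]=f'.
vaddr = 446 = 0b110111110
Split: l1_idx=3, l2_idx=3, offset=14

Answer: L1[3]=0 -> L2[0][3]=96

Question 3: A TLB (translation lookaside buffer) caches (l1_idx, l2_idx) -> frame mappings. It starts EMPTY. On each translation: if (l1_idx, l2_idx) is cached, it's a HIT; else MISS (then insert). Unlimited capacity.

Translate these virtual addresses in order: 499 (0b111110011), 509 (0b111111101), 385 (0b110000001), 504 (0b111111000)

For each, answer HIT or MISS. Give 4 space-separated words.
vaddr=499: (3,7) not in TLB -> MISS, insert
vaddr=509: (3,7) in TLB -> HIT
vaddr=385: (3,0) not in TLB -> MISS, insert
vaddr=504: (3,7) in TLB -> HIT

Answer: MISS HIT MISS HIT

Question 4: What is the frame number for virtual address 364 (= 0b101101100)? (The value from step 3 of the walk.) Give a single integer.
vaddr = 364: l1_idx=2, l2_idx=6
L1[2] = 2; L2[2][6] = 55

Answer: 55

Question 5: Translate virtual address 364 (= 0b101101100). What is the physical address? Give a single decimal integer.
vaddr = 364 = 0b101101100
Split: l1_idx=2, l2_idx=6, offset=12
L1[2] = 2
L2[2][6] = 55
paddr = 55 * 16 + 12 = 892

Answer: 892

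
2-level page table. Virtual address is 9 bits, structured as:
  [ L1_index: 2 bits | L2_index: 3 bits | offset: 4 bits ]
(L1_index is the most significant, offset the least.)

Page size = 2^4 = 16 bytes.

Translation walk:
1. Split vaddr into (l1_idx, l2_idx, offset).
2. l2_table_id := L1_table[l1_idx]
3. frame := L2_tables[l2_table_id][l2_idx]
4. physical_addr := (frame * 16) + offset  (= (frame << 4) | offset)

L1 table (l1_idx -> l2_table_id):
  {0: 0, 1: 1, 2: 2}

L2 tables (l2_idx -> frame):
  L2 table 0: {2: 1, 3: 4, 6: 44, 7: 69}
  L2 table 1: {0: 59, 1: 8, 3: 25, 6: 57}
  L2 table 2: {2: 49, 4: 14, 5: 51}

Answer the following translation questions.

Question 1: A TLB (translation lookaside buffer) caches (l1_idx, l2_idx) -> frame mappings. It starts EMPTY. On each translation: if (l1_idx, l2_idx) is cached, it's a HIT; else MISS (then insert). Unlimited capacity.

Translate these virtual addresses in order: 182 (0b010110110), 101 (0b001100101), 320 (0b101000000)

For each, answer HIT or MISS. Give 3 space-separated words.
vaddr=182: (1,3) not in TLB -> MISS, insert
vaddr=101: (0,6) not in TLB -> MISS, insert
vaddr=320: (2,4) not in TLB -> MISS, insert

Answer: MISS MISS MISS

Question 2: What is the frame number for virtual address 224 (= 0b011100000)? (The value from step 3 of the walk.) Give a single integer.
Answer: 57

Derivation:
vaddr = 224: l1_idx=1, l2_idx=6
L1[1] = 1; L2[1][6] = 57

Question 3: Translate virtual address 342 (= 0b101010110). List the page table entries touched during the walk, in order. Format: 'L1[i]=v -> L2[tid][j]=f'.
vaddr = 342 = 0b101010110
Split: l1_idx=2, l2_idx=5, offset=6

Answer: L1[2]=2 -> L2[2][5]=51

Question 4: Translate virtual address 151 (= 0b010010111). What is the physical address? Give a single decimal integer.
vaddr = 151 = 0b010010111
Split: l1_idx=1, l2_idx=1, offset=7
L1[1] = 1
L2[1][1] = 8
paddr = 8 * 16 + 7 = 135

Answer: 135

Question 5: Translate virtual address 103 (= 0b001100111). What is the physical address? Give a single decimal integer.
vaddr = 103 = 0b001100111
Split: l1_idx=0, l2_idx=6, offset=7
L1[0] = 0
L2[0][6] = 44
paddr = 44 * 16 + 7 = 711

Answer: 711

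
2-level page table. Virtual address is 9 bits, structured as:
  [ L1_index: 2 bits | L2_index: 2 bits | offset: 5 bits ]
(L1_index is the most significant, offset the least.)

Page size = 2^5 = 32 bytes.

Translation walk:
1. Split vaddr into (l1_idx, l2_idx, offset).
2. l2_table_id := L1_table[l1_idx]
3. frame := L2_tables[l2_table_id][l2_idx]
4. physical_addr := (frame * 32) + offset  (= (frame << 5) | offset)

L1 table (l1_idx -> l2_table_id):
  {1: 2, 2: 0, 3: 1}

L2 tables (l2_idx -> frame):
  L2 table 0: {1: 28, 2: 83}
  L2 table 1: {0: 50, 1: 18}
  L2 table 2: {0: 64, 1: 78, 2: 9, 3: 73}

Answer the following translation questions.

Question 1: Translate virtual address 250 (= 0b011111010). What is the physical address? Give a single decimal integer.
Answer: 2362

Derivation:
vaddr = 250 = 0b011111010
Split: l1_idx=1, l2_idx=3, offset=26
L1[1] = 2
L2[2][3] = 73
paddr = 73 * 32 + 26 = 2362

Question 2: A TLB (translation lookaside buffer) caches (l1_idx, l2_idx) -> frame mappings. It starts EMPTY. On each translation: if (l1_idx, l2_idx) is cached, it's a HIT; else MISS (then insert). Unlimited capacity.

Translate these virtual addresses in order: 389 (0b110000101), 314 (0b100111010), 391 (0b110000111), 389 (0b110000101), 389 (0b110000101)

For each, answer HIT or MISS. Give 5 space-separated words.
vaddr=389: (3,0) not in TLB -> MISS, insert
vaddr=314: (2,1) not in TLB -> MISS, insert
vaddr=391: (3,0) in TLB -> HIT
vaddr=389: (3,0) in TLB -> HIT
vaddr=389: (3,0) in TLB -> HIT

Answer: MISS MISS HIT HIT HIT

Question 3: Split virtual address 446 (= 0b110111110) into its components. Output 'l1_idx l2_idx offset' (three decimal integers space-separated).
Answer: 3 1 30

Derivation:
vaddr = 446 = 0b110111110
  top 2 bits -> l1_idx = 3
  next 2 bits -> l2_idx = 1
  bottom 5 bits -> offset = 30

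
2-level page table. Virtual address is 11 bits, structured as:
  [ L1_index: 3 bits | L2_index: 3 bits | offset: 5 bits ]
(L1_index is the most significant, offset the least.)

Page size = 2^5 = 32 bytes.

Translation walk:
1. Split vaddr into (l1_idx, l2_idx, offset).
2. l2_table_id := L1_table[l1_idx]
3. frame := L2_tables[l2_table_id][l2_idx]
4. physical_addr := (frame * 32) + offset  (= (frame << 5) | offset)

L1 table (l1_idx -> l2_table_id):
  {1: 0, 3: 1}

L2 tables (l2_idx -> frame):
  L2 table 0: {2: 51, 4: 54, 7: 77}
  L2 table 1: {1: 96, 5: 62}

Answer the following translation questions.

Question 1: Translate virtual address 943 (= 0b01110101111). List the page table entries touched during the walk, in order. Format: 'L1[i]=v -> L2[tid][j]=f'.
Answer: L1[3]=1 -> L2[1][5]=62

Derivation:
vaddr = 943 = 0b01110101111
Split: l1_idx=3, l2_idx=5, offset=15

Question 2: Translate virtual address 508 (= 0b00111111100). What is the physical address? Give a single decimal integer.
Answer: 2492

Derivation:
vaddr = 508 = 0b00111111100
Split: l1_idx=1, l2_idx=7, offset=28
L1[1] = 0
L2[0][7] = 77
paddr = 77 * 32 + 28 = 2492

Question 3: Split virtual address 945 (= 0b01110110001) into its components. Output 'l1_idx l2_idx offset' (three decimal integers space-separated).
vaddr = 945 = 0b01110110001
  top 3 bits -> l1_idx = 3
  next 3 bits -> l2_idx = 5
  bottom 5 bits -> offset = 17

Answer: 3 5 17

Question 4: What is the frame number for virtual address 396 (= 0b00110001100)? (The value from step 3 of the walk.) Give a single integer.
vaddr = 396: l1_idx=1, l2_idx=4
L1[1] = 0; L2[0][4] = 54

Answer: 54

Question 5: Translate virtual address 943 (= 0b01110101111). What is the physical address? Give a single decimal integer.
vaddr = 943 = 0b01110101111
Split: l1_idx=3, l2_idx=5, offset=15
L1[3] = 1
L2[1][5] = 62
paddr = 62 * 32 + 15 = 1999

Answer: 1999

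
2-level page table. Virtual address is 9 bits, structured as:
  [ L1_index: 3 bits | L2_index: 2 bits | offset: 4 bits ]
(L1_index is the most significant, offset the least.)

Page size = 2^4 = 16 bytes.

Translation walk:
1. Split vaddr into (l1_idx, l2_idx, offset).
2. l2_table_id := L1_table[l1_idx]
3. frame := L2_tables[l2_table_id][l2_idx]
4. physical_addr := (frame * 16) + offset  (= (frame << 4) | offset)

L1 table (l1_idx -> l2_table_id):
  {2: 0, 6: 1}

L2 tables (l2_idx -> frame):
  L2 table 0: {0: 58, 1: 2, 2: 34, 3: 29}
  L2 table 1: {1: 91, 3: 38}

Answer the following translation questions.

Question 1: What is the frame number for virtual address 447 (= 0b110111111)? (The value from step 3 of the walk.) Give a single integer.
vaddr = 447: l1_idx=6, l2_idx=3
L1[6] = 1; L2[1][3] = 38

Answer: 38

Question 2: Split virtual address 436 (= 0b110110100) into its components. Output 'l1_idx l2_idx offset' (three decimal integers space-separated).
Answer: 6 3 4

Derivation:
vaddr = 436 = 0b110110100
  top 3 bits -> l1_idx = 6
  next 2 bits -> l2_idx = 3
  bottom 4 bits -> offset = 4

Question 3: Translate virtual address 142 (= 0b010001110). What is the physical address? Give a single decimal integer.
Answer: 942

Derivation:
vaddr = 142 = 0b010001110
Split: l1_idx=2, l2_idx=0, offset=14
L1[2] = 0
L2[0][0] = 58
paddr = 58 * 16 + 14 = 942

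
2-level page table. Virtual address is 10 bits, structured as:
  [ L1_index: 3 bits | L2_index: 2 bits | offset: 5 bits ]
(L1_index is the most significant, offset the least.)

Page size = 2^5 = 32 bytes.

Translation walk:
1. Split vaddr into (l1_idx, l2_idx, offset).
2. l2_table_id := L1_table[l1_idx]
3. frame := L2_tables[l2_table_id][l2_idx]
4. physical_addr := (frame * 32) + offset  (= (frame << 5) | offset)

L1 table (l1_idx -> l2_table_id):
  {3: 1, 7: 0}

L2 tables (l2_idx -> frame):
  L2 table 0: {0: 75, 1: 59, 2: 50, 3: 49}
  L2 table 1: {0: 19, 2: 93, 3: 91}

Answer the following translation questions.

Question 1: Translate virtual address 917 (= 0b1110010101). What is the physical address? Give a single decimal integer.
vaddr = 917 = 0b1110010101
Split: l1_idx=7, l2_idx=0, offset=21
L1[7] = 0
L2[0][0] = 75
paddr = 75 * 32 + 21 = 2421

Answer: 2421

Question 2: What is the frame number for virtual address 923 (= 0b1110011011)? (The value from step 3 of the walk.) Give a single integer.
Answer: 75

Derivation:
vaddr = 923: l1_idx=7, l2_idx=0
L1[7] = 0; L2[0][0] = 75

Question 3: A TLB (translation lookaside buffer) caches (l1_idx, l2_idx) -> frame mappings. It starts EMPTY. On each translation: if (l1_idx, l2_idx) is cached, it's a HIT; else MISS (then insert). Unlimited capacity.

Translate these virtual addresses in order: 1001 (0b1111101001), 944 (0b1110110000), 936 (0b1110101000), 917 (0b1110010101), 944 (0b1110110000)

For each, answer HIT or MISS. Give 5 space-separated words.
Answer: MISS MISS HIT MISS HIT

Derivation:
vaddr=1001: (7,3) not in TLB -> MISS, insert
vaddr=944: (7,1) not in TLB -> MISS, insert
vaddr=936: (7,1) in TLB -> HIT
vaddr=917: (7,0) not in TLB -> MISS, insert
vaddr=944: (7,1) in TLB -> HIT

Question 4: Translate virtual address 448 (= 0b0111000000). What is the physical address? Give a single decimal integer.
vaddr = 448 = 0b0111000000
Split: l1_idx=3, l2_idx=2, offset=0
L1[3] = 1
L2[1][2] = 93
paddr = 93 * 32 + 0 = 2976

Answer: 2976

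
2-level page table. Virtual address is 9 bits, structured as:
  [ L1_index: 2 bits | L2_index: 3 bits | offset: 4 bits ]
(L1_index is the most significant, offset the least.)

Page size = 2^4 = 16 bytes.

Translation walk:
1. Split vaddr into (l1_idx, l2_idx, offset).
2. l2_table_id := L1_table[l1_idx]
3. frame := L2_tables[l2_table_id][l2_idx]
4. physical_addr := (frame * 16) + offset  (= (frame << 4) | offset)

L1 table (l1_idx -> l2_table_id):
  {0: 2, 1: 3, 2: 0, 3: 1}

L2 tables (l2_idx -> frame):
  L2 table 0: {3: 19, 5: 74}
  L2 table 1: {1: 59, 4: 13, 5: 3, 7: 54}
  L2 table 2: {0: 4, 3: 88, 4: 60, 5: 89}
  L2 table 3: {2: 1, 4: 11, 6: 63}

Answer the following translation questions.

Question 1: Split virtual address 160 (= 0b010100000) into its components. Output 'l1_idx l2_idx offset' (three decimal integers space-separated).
Answer: 1 2 0

Derivation:
vaddr = 160 = 0b010100000
  top 2 bits -> l1_idx = 1
  next 3 bits -> l2_idx = 2
  bottom 4 bits -> offset = 0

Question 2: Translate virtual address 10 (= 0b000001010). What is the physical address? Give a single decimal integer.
Answer: 74

Derivation:
vaddr = 10 = 0b000001010
Split: l1_idx=0, l2_idx=0, offset=10
L1[0] = 2
L2[2][0] = 4
paddr = 4 * 16 + 10 = 74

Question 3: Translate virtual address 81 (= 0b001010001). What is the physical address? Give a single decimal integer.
vaddr = 81 = 0b001010001
Split: l1_idx=0, l2_idx=5, offset=1
L1[0] = 2
L2[2][5] = 89
paddr = 89 * 16 + 1 = 1425

Answer: 1425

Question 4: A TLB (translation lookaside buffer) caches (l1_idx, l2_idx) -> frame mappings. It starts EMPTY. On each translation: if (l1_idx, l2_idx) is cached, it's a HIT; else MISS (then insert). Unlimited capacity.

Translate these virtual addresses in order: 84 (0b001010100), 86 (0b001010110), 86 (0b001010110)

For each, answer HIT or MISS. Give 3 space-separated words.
vaddr=84: (0,5) not in TLB -> MISS, insert
vaddr=86: (0,5) in TLB -> HIT
vaddr=86: (0,5) in TLB -> HIT

Answer: MISS HIT HIT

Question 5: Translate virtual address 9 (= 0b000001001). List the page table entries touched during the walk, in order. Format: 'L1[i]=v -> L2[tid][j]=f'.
vaddr = 9 = 0b000001001
Split: l1_idx=0, l2_idx=0, offset=9

Answer: L1[0]=2 -> L2[2][0]=4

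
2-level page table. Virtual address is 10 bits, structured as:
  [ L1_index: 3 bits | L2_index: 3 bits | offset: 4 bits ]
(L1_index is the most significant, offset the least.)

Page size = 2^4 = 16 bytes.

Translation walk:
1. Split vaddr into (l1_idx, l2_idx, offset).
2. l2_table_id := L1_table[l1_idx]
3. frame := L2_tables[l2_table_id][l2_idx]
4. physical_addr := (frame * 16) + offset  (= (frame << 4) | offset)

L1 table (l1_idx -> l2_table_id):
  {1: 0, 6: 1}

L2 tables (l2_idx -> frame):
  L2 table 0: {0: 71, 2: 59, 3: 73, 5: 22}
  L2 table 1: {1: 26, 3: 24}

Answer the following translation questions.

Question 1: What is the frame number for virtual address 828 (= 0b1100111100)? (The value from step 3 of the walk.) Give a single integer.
Answer: 24

Derivation:
vaddr = 828: l1_idx=6, l2_idx=3
L1[6] = 1; L2[1][3] = 24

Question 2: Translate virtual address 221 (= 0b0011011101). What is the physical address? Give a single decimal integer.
Answer: 365

Derivation:
vaddr = 221 = 0b0011011101
Split: l1_idx=1, l2_idx=5, offset=13
L1[1] = 0
L2[0][5] = 22
paddr = 22 * 16 + 13 = 365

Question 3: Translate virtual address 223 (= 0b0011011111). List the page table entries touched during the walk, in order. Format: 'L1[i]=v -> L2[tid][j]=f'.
Answer: L1[1]=0 -> L2[0][5]=22

Derivation:
vaddr = 223 = 0b0011011111
Split: l1_idx=1, l2_idx=5, offset=15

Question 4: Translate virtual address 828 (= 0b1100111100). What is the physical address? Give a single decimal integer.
vaddr = 828 = 0b1100111100
Split: l1_idx=6, l2_idx=3, offset=12
L1[6] = 1
L2[1][3] = 24
paddr = 24 * 16 + 12 = 396

Answer: 396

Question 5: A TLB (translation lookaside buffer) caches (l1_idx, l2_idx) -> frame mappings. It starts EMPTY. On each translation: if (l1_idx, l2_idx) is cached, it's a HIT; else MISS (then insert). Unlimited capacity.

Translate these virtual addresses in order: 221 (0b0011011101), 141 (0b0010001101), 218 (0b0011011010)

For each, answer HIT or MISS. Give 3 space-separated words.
Answer: MISS MISS HIT

Derivation:
vaddr=221: (1,5) not in TLB -> MISS, insert
vaddr=141: (1,0) not in TLB -> MISS, insert
vaddr=218: (1,5) in TLB -> HIT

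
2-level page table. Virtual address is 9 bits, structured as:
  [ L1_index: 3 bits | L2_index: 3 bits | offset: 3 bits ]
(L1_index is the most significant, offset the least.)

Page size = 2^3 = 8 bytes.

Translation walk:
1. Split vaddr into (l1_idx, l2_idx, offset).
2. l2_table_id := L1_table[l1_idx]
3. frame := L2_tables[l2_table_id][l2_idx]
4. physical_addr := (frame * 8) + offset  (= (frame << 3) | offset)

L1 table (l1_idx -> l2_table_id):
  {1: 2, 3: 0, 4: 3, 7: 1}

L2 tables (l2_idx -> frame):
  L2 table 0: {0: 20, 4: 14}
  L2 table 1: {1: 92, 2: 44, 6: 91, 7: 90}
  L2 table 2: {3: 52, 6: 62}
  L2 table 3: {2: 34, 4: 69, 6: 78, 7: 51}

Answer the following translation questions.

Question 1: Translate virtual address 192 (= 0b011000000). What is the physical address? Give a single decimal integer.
Answer: 160

Derivation:
vaddr = 192 = 0b011000000
Split: l1_idx=3, l2_idx=0, offset=0
L1[3] = 0
L2[0][0] = 20
paddr = 20 * 8 + 0 = 160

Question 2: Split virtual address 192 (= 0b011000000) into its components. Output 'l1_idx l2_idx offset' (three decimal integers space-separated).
Answer: 3 0 0

Derivation:
vaddr = 192 = 0b011000000
  top 3 bits -> l1_idx = 3
  next 3 bits -> l2_idx = 0
  bottom 3 bits -> offset = 0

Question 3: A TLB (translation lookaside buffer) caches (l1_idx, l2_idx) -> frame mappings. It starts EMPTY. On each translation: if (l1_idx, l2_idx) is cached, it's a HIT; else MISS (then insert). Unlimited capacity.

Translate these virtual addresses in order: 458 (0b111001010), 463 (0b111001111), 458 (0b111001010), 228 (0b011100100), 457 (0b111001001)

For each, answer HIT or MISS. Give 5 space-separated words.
Answer: MISS HIT HIT MISS HIT

Derivation:
vaddr=458: (7,1) not in TLB -> MISS, insert
vaddr=463: (7,1) in TLB -> HIT
vaddr=458: (7,1) in TLB -> HIT
vaddr=228: (3,4) not in TLB -> MISS, insert
vaddr=457: (7,1) in TLB -> HIT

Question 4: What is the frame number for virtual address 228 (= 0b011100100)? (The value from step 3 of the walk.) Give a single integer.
vaddr = 228: l1_idx=3, l2_idx=4
L1[3] = 0; L2[0][4] = 14

Answer: 14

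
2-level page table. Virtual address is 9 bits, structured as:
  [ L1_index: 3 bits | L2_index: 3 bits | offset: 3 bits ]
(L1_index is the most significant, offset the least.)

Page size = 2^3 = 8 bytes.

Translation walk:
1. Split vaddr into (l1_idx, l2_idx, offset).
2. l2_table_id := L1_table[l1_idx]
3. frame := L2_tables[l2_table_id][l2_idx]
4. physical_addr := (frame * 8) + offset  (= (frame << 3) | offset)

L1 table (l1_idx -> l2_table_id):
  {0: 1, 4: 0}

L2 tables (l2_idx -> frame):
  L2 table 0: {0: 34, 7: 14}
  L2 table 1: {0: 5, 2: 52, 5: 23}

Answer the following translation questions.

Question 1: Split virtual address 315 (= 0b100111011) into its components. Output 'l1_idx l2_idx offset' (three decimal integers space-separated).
Answer: 4 7 3

Derivation:
vaddr = 315 = 0b100111011
  top 3 bits -> l1_idx = 4
  next 3 bits -> l2_idx = 7
  bottom 3 bits -> offset = 3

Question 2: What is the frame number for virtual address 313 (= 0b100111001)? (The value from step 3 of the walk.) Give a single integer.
vaddr = 313: l1_idx=4, l2_idx=7
L1[4] = 0; L2[0][7] = 14

Answer: 14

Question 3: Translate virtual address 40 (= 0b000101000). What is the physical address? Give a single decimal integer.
vaddr = 40 = 0b000101000
Split: l1_idx=0, l2_idx=5, offset=0
L1[0] = 1
L2[1][5] = 23
paddr = 23 * 8 + 0 = 184

Answer: 184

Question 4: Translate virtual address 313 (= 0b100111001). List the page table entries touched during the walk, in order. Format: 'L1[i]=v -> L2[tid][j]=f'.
Answer: L1[4]=0 -> L2[0][7]=14

Derivation:
vaddr = 313 = 0b100111001
Split: l1_idx=4, l2_idx=7, offset=1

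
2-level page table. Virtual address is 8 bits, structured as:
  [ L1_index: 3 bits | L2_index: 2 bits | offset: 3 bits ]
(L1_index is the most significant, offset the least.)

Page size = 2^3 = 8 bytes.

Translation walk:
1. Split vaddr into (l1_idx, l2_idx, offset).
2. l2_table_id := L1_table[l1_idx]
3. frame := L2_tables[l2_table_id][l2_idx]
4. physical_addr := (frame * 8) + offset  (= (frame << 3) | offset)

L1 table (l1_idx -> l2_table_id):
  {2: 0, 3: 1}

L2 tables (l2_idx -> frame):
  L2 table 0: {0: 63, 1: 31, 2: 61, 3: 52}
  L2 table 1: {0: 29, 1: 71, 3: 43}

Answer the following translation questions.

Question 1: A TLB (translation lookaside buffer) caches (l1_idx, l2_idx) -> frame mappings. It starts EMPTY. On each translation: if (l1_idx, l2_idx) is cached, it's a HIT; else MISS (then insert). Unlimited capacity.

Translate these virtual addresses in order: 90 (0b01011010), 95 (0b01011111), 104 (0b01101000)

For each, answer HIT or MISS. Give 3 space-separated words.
Answer: MISS HIT MISS

Derivation:
vaddr=90: (2,3) not in TLB -> MISS, insert
vaddr=95: (2,3) in TLB -> HIT
vaddr=104: (3,1) not in TLB -> MISS, insert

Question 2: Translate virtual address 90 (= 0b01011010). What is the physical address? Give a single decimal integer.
vaddr = 90 = 0b01011010
Split: l1_idx=2, l2_idx=3, offset=2
L1[2] = 0
L2[0][3] = 52
paddr = 52 * 8 + 2 = 418

Answer: 418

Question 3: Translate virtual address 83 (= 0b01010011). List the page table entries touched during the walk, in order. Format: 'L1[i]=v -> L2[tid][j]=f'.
vaddr = 83 = 0b01010011
Split: l1_idx=2, l2_idx=2, offset=3

Answer: L1[2]=0 -> L2[0][2]=61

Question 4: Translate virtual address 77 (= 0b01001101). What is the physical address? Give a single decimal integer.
vaddr = 77 = 0b01001101
Split: l1_idx=2, l2_idx=1, offset=5
L1[2] = 0
L2[0][1] = 31
paddr = 31 * 8 + 5 = 253

Answer: 253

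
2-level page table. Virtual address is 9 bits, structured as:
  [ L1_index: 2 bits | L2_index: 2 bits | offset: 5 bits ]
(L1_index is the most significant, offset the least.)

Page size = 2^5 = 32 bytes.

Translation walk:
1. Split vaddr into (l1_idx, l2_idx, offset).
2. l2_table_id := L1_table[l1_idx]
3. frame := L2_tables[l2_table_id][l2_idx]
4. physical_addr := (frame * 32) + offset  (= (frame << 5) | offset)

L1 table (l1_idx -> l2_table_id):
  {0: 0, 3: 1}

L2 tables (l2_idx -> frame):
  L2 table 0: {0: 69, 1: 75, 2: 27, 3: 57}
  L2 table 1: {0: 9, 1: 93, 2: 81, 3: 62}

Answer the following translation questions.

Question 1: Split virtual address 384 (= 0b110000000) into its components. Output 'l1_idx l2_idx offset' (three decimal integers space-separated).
Answer: 3 0 0

Derivation:
vaddr = 384 = 0b110000000
  top 2 bits -> l1_idx = 3
  next 2 bits -> l2_idx = 0
  bottom 5 bits -> offset = 0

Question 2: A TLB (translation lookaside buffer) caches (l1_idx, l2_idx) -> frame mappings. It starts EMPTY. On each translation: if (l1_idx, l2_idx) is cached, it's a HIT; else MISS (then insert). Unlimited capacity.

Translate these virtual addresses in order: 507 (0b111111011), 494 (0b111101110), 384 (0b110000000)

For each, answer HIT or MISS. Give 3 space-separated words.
vaddr=507: (3,3) not in TLB -> MISS, insert
vaddr=494: (3,3) in TLB -> HIT
vaddr=384: (3,0) not in TLB -> MISS, insert

Answer: MISS HIT MISS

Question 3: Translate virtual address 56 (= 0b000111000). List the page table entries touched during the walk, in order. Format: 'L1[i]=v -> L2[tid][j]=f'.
Answer: L1[0]=0 -> L2[0][1]=75

Derivation:
vaddr = 56 = 0b000111000
Split: l1_idx=0, l2_idx=1, offset=24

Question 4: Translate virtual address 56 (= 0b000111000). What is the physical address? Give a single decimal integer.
Answer: 2424

Derivation:
vaddr = 56 = 0b000111000
Split: l1_idx=0, l2_idx=1, offset=24
L1[0] = 0
L2[0][1] = 75
paddr = 75 * 32 + 24 = 2424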